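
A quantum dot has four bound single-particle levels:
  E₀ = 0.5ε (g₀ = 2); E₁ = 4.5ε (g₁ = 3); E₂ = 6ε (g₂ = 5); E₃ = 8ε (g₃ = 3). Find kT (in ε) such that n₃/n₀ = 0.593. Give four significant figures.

n₃/n₀ = (g₃/g₀) exp[−(E₃−E₀)/kT] = 0.593.
⇒ (E₃−E₀)/kT = ln((3/2)/0.593) = ln(2.52951) = 0.928026.
kT = 7.5ε / 0.928026 = 8.082 ε.

8.082 ε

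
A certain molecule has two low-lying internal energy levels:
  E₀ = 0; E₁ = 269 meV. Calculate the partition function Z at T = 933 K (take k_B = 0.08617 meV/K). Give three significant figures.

Z = 1.04

k_BT = 0.08617 × 933 K = 80.397 meV.
Eᵢ/kT = 0, 3.3459.
Z = Σ e^(−Eᵢ/kT) = e^(−0) + e^(−3.3459) = 1.0000 + 0.035228 = 1.0352.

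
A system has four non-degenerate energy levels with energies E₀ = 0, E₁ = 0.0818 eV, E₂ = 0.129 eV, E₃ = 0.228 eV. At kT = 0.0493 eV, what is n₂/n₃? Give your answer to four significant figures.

n₂/n₃ = exp[−(E₂−E₃)/kT] = exp(−(-0.099 eV)/(0.0493 eV)) = exp(2.00811) = 7.449.

7.449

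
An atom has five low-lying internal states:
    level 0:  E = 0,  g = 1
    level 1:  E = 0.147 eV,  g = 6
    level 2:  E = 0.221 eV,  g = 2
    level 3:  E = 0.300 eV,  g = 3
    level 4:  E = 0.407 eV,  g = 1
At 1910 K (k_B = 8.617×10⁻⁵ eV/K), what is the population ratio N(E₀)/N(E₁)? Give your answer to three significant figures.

k_BT = 8.617×10⁻⁵ × 1910 K = 0.16458 eV.
n₀/n₁ = (g₀/g₁) exp[−(E₀−E₁)/kT] = (1/6) × exp(−(-0.147 eV)/(0.16458 eV)) = (1/6) × exp(0.89318) = 0.407.

0.407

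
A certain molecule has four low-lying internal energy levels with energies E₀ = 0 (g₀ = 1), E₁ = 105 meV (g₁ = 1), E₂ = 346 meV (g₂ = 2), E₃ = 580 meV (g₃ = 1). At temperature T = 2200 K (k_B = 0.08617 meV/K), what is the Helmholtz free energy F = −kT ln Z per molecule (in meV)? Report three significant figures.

-126 meV

k_BT = 0.08617 × 2200 K = 189.57 meV.
Eᵢ/kT = 0, 0.55389, 1.8252, 3.0596.
Z = Σ gᵢe^(−Eᵢ/kT) = 1·e^(−0) + 1·e^(−0.55389) + 2·e^(−1.8252) + 1·e^(−3.0596) = 1.0000 + 0.57471 + 0.32237 + 0.046906 = 1.9440.
F = −kT ln Z = −189.57 × ln(1.9440) = −189.57 × 0.66475 = -126 meV.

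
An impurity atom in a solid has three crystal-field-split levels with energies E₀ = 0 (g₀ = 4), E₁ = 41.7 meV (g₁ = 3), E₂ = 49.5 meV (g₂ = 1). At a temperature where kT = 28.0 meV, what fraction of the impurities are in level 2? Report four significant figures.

Eᵢ/kT = 0, 1.48929, 1.76786.
Z = Σ gᵢe^(−Eᵢ/kT) = 4·e^(−0) + 3·e^(−1.48929) + 1·e^(−1.76786) = 4.00000 + 0.676598 + 0.170698 = 4.84730.
P₂ = g₂ e^(−E₂/kT) / Z = 0.170698/4.84730 = 0.03522.

0.03522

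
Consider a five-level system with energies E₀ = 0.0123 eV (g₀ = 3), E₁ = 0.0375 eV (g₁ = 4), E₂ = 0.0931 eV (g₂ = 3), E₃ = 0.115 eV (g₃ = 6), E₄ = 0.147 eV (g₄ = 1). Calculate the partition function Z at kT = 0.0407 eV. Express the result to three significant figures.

Eᵢ/kT = 0.30221, 0.92138, 2.2875, 2.8256, 3.6118.
Z = Σ gᵢe^(−Eᵢ/kT) = 3·e^(−0.30221) + 4·e^(−0.92138) + 3·e^(−2.2875) + 6·e^(−2.8256) + 1·e^(−3.6118) = 2.2175 + 1.5919 + 0.30456 + 0.35564 + 0.027003 = 4.4966.

Z = 4.50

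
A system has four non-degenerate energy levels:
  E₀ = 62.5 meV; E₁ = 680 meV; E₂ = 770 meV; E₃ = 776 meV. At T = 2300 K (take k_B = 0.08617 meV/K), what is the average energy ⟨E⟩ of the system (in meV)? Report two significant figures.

120 meV

k_BT = 0.08617 × 2300 K = 198.2 meV.
Eᵢ/kT = 0.3153, 3.431, 3.885, 3.915.
Z = Σ e^(−Eᵢ/kT) = e^(−0.3153) + e^(−3.431) + e^(−3.885) + e^(−3.915) = 0.7296 + 0.03235 + 0.02055 + 0.01994 = 0.8024.
⟨E⟩ = Σ Eᵢ e^(−Eᵢ/kT) / Z = (62.5·0.7296 + 680·0.03235 + 770·0.02055 + 776·0.01994) / 0.8024 = 120 meV.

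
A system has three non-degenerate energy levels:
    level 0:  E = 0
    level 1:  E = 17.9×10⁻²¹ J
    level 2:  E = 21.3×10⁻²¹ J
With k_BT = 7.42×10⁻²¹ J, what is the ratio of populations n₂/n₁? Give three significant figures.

n₂/n₁ = exp[−(E₂−E₁)/kT] = exp(−(3.4 ×10⁻²¹ J)/(7.42 ×10⁻²¹ J)) = exp(-0.45822) = 0.632.

0.632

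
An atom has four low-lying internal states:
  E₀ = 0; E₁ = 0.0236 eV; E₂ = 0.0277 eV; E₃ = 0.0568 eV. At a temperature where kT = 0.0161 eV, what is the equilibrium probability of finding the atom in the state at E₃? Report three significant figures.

Eᵢ/kT = 0, 1.4658, 1.7205, 3.5280.
Z = Σ e^(−Eᵢ/kT) = e^(−0) + e^(−1.4658) + e^(−1.7205) + e^(−3.5280) = 1.0000 + 0.23089 + 0.17898 + 0.029364 = 1.4392.
P₃ = e^(−E₃/kT) / Z = 0.029364/1.4392 = 0.0204.

0.0204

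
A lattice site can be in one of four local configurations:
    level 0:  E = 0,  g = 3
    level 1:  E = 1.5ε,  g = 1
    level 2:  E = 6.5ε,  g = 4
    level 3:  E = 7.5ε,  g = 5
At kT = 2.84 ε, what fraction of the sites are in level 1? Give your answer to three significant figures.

Eᵢ/kT = 0, 0.52817, 2.2887, 2.6408.
Z = Σ gᵢe^(−Eᵢ/kT) = 3·e^(−0) + 1·e^(−0.52817) + 4·e^(−2.2887) + 5·e^(−2.6408) = 3.0000 + 0.58968 + 0.40559 + 0.35652 = 4.3518.
P₁ = g₁ e^(−E₁/kT) / Z = 0.58968/4.3518 = 0.136.

0.136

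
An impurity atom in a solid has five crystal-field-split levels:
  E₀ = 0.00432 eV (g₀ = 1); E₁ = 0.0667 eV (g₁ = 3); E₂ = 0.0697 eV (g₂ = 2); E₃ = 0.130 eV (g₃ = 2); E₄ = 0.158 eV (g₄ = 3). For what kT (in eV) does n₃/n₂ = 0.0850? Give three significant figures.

n₃/n₂ = (g₃/g₂) exp[−(E₃−E₂)/kT] = 0.0850.
⇒ (E₃−E₂)/kT = ln((2/2)/0.0850) = ln(11.765) = 2.4651.
kT = 0.0603 eV / 2.4651 = 0.0245 eV.

0.0245 eV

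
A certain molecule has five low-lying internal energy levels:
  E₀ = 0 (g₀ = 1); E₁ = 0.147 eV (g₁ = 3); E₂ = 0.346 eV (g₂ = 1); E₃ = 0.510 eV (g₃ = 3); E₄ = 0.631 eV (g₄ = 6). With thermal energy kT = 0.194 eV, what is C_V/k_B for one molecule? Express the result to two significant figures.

Eᵢ/kT = 0, 0.7577, 1.784, 2.629, 3.253.
Z = Σ gᵢe^(−Eᵢ/kT) = 1·e^(−0) + 3·e^(−0.7577) + 1·e^(−1.784) + 3·e^(−2.629) + 6·e^(−3.253) = 1.000 + 1.406 + 0.1680 + 0.2165 + 0.2319 = 3.022.
⟨E⟩ = 0.1726 eV, ⟨E²⟩ = 0.06590 eV².
C_V/k_B = (⟨E²⟩ − ⟨E⟩²)/(kT)² = (0.06590 − 0.02979)/0.03764 = 0.96.

0.96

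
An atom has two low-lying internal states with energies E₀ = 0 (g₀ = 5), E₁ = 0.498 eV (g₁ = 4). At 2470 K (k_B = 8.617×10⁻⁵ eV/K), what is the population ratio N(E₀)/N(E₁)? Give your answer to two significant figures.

13

k_BT = 8.617×10⁻⁵ × 2470 K = 0.2128 eV.
n₀/n₁ = (g₀/g₁) exp[−(E₀−E₁)/kT] = (5/4) × exp(−(-0.498 eV)/(0.2128 eV)) = (5/4) × exp(2.340) = 13.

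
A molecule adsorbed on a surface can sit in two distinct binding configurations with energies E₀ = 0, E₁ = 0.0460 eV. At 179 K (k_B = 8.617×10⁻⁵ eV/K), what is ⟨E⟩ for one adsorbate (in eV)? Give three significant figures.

k_BT = 8.617×10⁻⁵ × 179 K = 0.015424 eV.
Eᵢ/kT = 0, 2.9824.
Z = Σ e^(−Eᵢ/kT) = e^(−0) + e^(−2.9824) = 1.0000 + 0.050671 = 1.0507.
⟨E⟩ = Σ Eᵢ e^(−Eᵢ/kT) / Z = (0·1.0000 + 0.0460·0.050671) / 1.0507 = 0.00222 eV.

0.00222 eV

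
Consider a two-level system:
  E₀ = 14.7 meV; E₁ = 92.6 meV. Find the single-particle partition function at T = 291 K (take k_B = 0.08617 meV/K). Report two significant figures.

k_BT = 0.08617 × 291 K = 25.08 meV.
Eᵢ/kT = 0.5861, 3.692.
Z = Σ e^(−Eᵢ/kT) = e^(−0.5861) + e^(−3.692) = 0.5565 + 0.02492 = 0.5814.

Z = 0.58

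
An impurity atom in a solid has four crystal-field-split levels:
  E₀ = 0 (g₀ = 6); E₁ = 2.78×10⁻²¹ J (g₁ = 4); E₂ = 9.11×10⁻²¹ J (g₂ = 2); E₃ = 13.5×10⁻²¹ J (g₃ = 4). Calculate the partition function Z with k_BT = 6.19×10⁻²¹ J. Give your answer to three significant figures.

Eᵢ/kT = 0, 0.44911, 1.4717, 2.1809.
Z = Σ gᵢe^(−Eᵢ/kT) = 6·e^(−0) + 4·e^(−0.44911) + 2·e^(−1.4717) + 4·e^(−2.1809) = 6.0000 + 2.5528 + 0.45907 + 0.45176 = 9.4636.

Z = 9.46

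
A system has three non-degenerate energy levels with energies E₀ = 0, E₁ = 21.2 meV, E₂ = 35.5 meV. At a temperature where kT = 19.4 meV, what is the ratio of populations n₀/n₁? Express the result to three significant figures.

2.98

n₀/n₁ = exp[−(E₀−E₁)/kT] = exp(−(-21.2 meV)/(19.4 meV)) = exp(1.0928) = 2.98.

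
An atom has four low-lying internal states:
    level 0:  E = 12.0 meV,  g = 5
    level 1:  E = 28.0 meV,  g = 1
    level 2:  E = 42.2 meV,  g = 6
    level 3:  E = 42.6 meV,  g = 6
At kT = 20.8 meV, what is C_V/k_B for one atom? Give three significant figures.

0.466

Eᵢ/kT = 0.57692, 1.3462, 2.0288, 2.0481.
Z = Σ gᵢe^(−Eᵢ/kT) = 5·e^(−0.57692) + 1·e^(−1.3462) + 6·e^(−2.0288) + 6·e^(−2.0481) = 2.8081 + 0.26023 + 0.78896 + 0.77388 = 4.6312.
⟨E⟩ = 23.157 meV, ⟨E²⟩ = 738.00 meV².
C_V/k_B = (⟨E²⟩ − ⟨E⟩²)/(kT)² = (738.00 − 536.25)/432.64 = 0.466.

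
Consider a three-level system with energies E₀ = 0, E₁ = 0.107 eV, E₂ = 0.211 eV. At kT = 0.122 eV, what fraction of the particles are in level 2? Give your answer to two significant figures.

Eᵢ/kT = 0, 0.8770, 1.730.
Z = Σ e^(−Eᵢ/kT) = e^(−0) + e^(−0.8770) + e^(−1.730) = 1.000 + 0.4160 + 0.1773 = 1.593.
P₂ = e^(−E₂/kT) / Z = 0.1773/1.593 = 0.11.

0.11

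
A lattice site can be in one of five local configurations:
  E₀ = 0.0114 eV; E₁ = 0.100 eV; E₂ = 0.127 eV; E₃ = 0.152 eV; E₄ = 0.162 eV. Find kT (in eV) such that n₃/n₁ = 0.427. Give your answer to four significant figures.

0.06111 eV

n₃/n₁ = exp[−(E₃−E₁)/kT] = 0.427.
⇒ (E₃−E₁)/kT = ln(1/0.427) = ln(2.34192) = 0.850971.
kT = 0.052 eV / 0.850971 = 0.06111 eV.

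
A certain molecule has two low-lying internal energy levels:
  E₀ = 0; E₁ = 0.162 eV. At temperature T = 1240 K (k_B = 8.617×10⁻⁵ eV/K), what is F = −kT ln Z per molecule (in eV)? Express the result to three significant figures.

-0.0212 eV

k_BT = 8.617×10⁻⁵ × 1240 K = 0.10685 eV.
Eᵢ/kT = 0, 1.5161.
Z = Σ e^(−Eᵢ/kT) = e^(−0) + e^(−1.5161) = 1.0000 + 0.21957 = 1.2196.
F = −kT ln Z = −0.10685 × ln(1.2196) = −0.10685 × 0.19852 = -0.0212 eV.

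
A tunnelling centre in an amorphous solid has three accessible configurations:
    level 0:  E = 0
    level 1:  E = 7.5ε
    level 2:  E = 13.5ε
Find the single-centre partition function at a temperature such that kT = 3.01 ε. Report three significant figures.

Eᵢ/kT = 0, 2.4917, 4.4850.
Z = Σ e^(−Eᵢ/kT) = e^(−0) + e^(−2.4917) + e^(−4.4850) = 1.0000 + 0.082769 + 0.011277 = 1.0940.

Z = 1.09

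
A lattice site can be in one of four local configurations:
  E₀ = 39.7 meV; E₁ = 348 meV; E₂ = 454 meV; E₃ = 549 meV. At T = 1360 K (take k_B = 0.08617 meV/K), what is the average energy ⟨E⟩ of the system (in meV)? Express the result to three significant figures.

k_BT = 0.08617 × 1360 K = 117.19 meV.
Eᵢ/kT = 0.33877, 2.9695, 3.8741, 4.6847.
Z = Σ e^(−Eᵢ/kT) = e^(−0.33877) + e^(−2.9695) + e^(−3.8741) + e^(−4.6847) = 0.71265 + 0.051329 + 0.020773 + 0.0092355 = 0.79399.
⟨E⟩ = Σ Eᵢ e^(−Eᵢ/kT) / Z = (39.7·0.71265 + 348·0.051329 + 454·0.020773 + 549·0.0092355) / 0.79399 = 76.4 meV.

76.4 meV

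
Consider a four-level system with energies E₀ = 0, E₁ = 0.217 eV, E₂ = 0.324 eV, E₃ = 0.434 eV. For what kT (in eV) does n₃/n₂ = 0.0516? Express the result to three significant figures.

n₃/n₂ = exp[−(E₃−E₂)/kT] = 0.0516.
⇒ (E₃−E₂)/kT = ln(1/0.0516) = ln(19.380) = 2.9642.
kT = 0.110 eV / 2.9642 = 0.0371 eV.

0.0371 eV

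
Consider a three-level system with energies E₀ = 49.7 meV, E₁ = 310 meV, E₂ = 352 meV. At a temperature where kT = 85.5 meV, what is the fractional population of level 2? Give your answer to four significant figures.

0.02706

Eᵢ/kT = 0.581287, 3.62573, 4.11696.
Z = Σ e^(−Eᵢ/kT) = e^(−0.581287) + e^(−3.62573) + e^(−4.11696) = 0.559178 + 0.0266297 + 0.0162940 = 0.602102.
P₂ = e^(−E₂/kT) / Z = 0.0162940/0.602102 = 0.02706.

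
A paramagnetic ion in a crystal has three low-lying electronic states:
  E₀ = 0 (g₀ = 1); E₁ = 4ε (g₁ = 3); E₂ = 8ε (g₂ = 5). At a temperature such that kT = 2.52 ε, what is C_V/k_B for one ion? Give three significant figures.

1.20

Eᵢ/kT = 0, 1.5873, 3.1746.
Z = Σ gᵢe^(−Eᵢ/kT) = 1·e^(−0) + 3·e^(−1.5873) + 5·e^(−3.1746) = 1.0000 + 0.61343 + 0.20905 = 1.8225.
⟨E⟩ = 2.2640 ε, ⟨E²⟩ = 12.727 ε².
C_V/k_B = (⟨E²⟩ − ⟨E⟩²)/(kT)² = (12.727 − 5.1257)/6.3504 = 1.20.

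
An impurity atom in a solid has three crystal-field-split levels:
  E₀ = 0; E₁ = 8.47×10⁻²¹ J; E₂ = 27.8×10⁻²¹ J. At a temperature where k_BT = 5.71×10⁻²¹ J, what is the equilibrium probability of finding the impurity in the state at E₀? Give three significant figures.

0.810

Eᵢ/kT = 0, 1.4834, 4.8687.
Z = Σ e^(−Eᵢ/kT) = e^(−0) + e^(−1.4834) + e^(−4.8687) = 1.0000 + 0.22687 + 0.0076833 = 1.2346.
P₀ = e^(−E₀/kT) / Z = 1.0000/1.2346 = 0.810.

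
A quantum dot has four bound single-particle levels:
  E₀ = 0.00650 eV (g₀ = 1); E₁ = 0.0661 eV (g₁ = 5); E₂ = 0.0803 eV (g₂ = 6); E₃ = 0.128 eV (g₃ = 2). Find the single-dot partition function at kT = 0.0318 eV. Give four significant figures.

Eᵢ/kT = 0.204403, 2.07862, 2.52516, 4.02516.
Z = Σ gᵢe^(−Eᵢ/kT) = 1·e^(−0.204403) + 5·e^(−2.07862) + 6·e^(−2.52516) + 2·e^(−4.02516) = 0.815134 + 0.625514 + 0.480273 + 0.0357211 = 1.95664.

Z = 1.957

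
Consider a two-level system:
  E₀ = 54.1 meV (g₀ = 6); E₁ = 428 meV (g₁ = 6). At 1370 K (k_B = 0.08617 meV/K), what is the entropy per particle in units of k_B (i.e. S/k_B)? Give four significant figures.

1.961

k_BT = 0.08617 × 1370 K = 118.053 meV.
Eᵢ/kT = 0.458269, 3.62549.
Z = Σ gᵢe^(−Eᵢ/kT) = 6·e^(−0.458269) + 6·e^(−3.62549) = 3.79426 + 0.159816 = 3.95408.
⟨E⟩ = Σ EᵢPᵢ = 69.2122 meV.
S/k_B = ln Z + ⟨E⟩/kT = ln(3.95408) + 69.2122/118.053 = 1.37475 + 0.586281 = 1.961.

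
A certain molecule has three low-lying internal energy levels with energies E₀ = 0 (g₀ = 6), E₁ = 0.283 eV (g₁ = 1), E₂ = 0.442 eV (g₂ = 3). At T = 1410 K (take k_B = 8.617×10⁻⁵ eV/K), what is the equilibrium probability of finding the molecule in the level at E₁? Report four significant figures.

0.01577

k_BT = 8.617×10⁻⁵ × 1410 K = 0.121500 eV.
Eᵢ/kT = 0, 2.32922, 3.63786.
Z = Σ gᵢe^(−Eᵢ/kT) = 6·e^(−0) + 1·e^(−2.32922) + 3·e^(−3.63786) = 6.00000 + 0.0973717 + 0.0789258 = 6.17630.
P₁ = g₁ e^(−E₁/kT) / Z = 0.0973717/6.17630 = 0.01577.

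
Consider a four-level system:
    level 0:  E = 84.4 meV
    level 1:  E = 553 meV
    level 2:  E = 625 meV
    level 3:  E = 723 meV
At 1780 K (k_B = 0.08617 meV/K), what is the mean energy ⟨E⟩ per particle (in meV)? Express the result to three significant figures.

k_BT = 0.08617 × 1780 K = 153.38 meV.
Eᵢ/kT = 0.55027, 3.6054, 4.0748, 4.7138.
Z = Σ e^(−Eᵢ/kT) = e^(−0.55027) + e^(−3.6054) + e^(−4.0748) + e^(−4.7138) = 0.57679 + 0.027177 + 0.016996 + 0.0089706 = 0.62993.
⟨E⟩ = Σ Eᵢ e^(−Eᵢ/kT) / Z = (84.4·0.57679 + 553·0.027177 + 625·0.016996 + 723·0.0089706) / 0.62993 = 128 meV.

128 meV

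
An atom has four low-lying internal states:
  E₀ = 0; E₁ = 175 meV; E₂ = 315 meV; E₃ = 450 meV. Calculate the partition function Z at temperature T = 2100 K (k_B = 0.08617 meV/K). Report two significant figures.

Z = 1.6

k_BT = 0.08617 × 2100 K = 181.0 meV.
Eᵢ/kT = 0, 0.9669, 1.740, 2.486.
Z = Σ e^(−Eᵢ/kT) = e^(−0) + e^(−0.9669) + e^(−1.740) + e^(−2.486) = 1.000 + 0.3803 + 0.1755 + 0.08324 = 1.639.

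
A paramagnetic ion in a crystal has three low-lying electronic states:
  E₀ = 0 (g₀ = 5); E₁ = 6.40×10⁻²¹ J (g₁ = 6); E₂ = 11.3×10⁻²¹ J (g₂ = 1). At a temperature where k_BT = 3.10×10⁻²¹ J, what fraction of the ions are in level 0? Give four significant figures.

0.8639

Eᵢ/kT = 0, 2.06452, 3.64516.
Z = Σ gᵢe^(−Eᵢ/kT) = 5·e^(−0) + 6·e^(−2.06452) + 1·e^(−3.64516) = 5.00000 + 0.761275 + 0.0261172 = 5.78739.
P₀ = g₀ e^(−E₀/kT) / Z = 5.00000/5.78739 = 0.8639.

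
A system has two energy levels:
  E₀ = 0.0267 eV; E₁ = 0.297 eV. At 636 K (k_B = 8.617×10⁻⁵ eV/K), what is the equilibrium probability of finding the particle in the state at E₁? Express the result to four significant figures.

0.007160

k_BT = 8.617×10⁻⁵ × 636 K = 0.0548041 eV.
Eᵢ/kT = 0.487190, 5.41930.
Z = Σ e^(−Eᵢ/kT) = e^(−0.487190) + e^(−5.41930) = 0.614350 + 0.00443025 = 0.618780.
P₁ = e^(−E₁/kT) / Z = 0.00443025/0.618780 = 0.007160.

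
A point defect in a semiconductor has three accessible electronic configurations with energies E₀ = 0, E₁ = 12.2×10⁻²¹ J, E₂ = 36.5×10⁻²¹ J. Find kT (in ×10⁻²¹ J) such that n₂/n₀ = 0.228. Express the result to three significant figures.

24.7 ×10⁻²¹ J

n₂/n₀ = exp[−(E₂−E₀)/kT] = 0.228.
⇒ (E₂−E₀)/kT = ln(1/0.228) = ln(4.3860) = 1.4784.
kT = 36.5 ×10⁻²¹ J / 1.4784 = 24.7 ×10⁻²¹ J.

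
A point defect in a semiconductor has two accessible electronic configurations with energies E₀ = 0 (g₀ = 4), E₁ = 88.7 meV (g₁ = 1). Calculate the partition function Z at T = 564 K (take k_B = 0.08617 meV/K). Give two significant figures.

k_BT = 0.08617 × 564 K = 48.60 meV.
Eᵢ/kT = 0, 1.825.
Z = Σ gᵢe^(−Eᵢ/kT) = 4·e^(−0) + 1·e^(−1.825) = 4.000 + 0.1612 = 4.161.

Z = 4.2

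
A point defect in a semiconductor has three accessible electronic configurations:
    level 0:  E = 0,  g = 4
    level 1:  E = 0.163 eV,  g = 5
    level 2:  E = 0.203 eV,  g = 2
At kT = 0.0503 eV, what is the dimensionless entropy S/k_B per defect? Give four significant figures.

1.626

Eᵢ/kT = 0, 3.24056, 4.03579.
Z = Σ gᵢe^(−Eᵢ/kT) = 4·e^(−0) + 5·e^(−3.24056) + 2·e^(−4.03579) = 4.00000 + 0.195710 + 0.0353434 = 4.23105.
⟨E⟩ = Σ EᵢPᵢ = 0.00923540 eV.
S/k_B = ln Z + ⟨E⟩/kT = ln(4.23105) + 0.00923540/0.0503 = 1.44245 + 0.183606 = 1.626.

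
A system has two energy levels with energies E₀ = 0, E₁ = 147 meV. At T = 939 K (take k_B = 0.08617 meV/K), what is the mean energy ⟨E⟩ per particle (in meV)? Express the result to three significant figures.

20.6 meV

k_BT = 0.08617 × 939 K = 80.914 meV.
Eᵢ/kT = 0, 1.8167.
Z = Σ e^(−Eᵢ/kT) = e^(−0) + e^(−1.8167) = 1.0000 + 0.16256 = 1.1626.
⟨E⟩ = Σ Eᵢ e^(−Eᵢ/kT) / Z = (0·1.0000 + 147·0.16256) / 1.1626 = 20.6 meV.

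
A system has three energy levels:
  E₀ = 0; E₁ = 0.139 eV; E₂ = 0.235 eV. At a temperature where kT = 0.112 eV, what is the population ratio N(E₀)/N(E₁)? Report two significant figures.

3.5

n₀/n₁ = exp[−(E₀−E₁)/kT] = exp(−(-0.139 eV)/(0.112 eV)) = exp(1.241) = 3.5.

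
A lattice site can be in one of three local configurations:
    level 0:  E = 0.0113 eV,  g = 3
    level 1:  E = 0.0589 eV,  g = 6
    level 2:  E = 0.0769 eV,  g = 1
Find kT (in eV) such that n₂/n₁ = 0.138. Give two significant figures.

0.095 eV

n₂/n₁ = (g₂/g₁) exp[−(E₂−E₁)/kT] = 0.138.
⇒ (E₂−E₁)/kT = ln((1/6)/0.138) = ln(1.208) = 0.1890.
kT = 0.0180 eV / 0.1890 = 0.095 eV.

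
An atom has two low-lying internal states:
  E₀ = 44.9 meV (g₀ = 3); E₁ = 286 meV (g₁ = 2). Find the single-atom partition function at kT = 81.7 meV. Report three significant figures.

Eᵢ/kT = 0.54957, 3.5006.
Z = Σ gᵢe^(−Eᵢ/kT) = 3·e^(−0.54957) + 2·e^(−3.5006) = 1.7316 + 0.060359 = 1.7920.

Z = 1.79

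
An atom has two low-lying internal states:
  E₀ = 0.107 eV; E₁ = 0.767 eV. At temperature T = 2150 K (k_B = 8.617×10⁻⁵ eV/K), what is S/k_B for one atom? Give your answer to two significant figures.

k_BT = 8.617×10⁻⁵ × 2150 K = 0.1853 eV.
Eᵢ/kT = 0.5774, 4.139.
Z = Σ e^(−Eᵢ/kT) = e^(−0.5774) + e^(−4.139) = 0.5614 + 0.01594 = 0.5773.
⟨E⟩ = Σ EᵢPᵢ = 0.1252 eV.
S/k_B = ln Z + ⟨E⟩/kT = ln(0.5773) + 0.1252/0.1853 = -0.5494 + 0.6757 = 0.13.

0.13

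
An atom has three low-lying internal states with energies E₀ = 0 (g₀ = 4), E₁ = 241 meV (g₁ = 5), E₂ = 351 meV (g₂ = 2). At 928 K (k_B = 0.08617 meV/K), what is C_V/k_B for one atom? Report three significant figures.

0.595

k_BT = 0.08617 × 928 K = 79.966 meV.
Eᵢ/kT = 0, 3.0138, 4.3894.
Z = Σ gᵢe^(−Eᵢ/kT) = 4·e^(−0) + 5·e^(−3.0138) + 2·e^(−4.3894) = 4.0000 + 0.24552 + 0.024816 = 4.2703.
⟨E⟩ = 15.896 meV, ⟨E²⟩ = 4055.3 meV².
C_V/k_B = (⟨E²⟩ − ⟨E⟩²)/(kT)² = (4055.3 − 252.68)/6394.6 = 0.595.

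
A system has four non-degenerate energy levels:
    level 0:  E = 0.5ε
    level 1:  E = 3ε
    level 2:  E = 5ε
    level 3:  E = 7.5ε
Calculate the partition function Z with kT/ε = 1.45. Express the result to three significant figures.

Z = 0.872

Eᵢ/kT = 0.34483, 2.0690, 3.4483, 5.1724.
Z = Σ e^(−Eᵢ/kT) = e^(−0.34483) + e^(−2.0690) + e^(−3.4483) + e^(−5.1724) = 0.70834 + 0.12631 + 0.031800 + 0.0056709 = 0.87212.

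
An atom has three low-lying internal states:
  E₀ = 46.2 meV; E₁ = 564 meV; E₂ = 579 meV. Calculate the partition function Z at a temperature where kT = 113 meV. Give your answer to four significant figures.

Eᵢ/kT = 0.408850, 4.99115, 5.12389.
Z = Σ e^(−Eᵢ/kT) = e^(−0.408850) + e^(−4.99115) + e^(−5.12389) = 0.664414 + 0.00679784 + 0.00595282 = 0.677165.

Z = 0.6772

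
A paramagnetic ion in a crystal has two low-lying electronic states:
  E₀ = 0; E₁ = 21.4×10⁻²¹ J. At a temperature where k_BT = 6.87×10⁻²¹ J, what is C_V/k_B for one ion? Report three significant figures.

0.395

Eᵢ/kT = 0, 3.1150.
Z = Σ e^(−Eᵢ/kT) = e^(−0) + e^(−3.1150) = 1.0000 + 0.044379 = 1.0444.
⟨E⟩ = 0.90934, ⟨E²⟩ = 19.460.
C_V/k_B = (⟨E²⟩ − ⟨E⟩²)/(kT)² = (19.460 − 0.82690)/47.197 = 0.395.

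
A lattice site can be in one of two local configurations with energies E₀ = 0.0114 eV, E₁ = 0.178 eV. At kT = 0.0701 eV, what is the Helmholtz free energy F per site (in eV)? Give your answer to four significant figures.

Eᵢ/kT = 0.162625, 2.53923.
Z = Σ e^(−Eᵢ/kT) = e^(−0.162625) + e^(−2.53923) = 0.849910 + 0.0789272 = 0.928837.
F = −kT ln Z = −0.0701 × ln(0.928837) = −0.0701 × -0.0738220 = 0.005175 eV.

0.005175 eV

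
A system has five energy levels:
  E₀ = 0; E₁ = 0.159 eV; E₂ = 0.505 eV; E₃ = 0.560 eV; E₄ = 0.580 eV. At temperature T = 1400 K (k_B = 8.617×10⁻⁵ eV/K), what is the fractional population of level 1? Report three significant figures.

0.206

k_BT = 8.617×10⁻⁵ × 1400 K = 0.12064 eV.
Eᵢ/kT = 0, 1.3180, 4.1860, 4.6419, 4.8077.
Z = Σ e^(−Eᵢ/kT) = e^(−0) + e^(−1.3180) + e^(−4.1860) + e^(−4.6419) + e^(−4.8077) = 1.0000 + 0.26767 + 0.015207 + 0.0096394 + 0.0081666 = 1.3007.
P₁ = e^(−E₁/kT) / Z = 0.26767/1.3007 = 0.206.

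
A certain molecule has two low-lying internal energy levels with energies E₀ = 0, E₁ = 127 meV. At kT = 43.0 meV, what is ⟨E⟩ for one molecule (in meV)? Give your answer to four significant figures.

Eᵢ/kT = 0, 2.95349.
Z = Σ e^(−Eᵢ/kT) = e^(−0) + e^(−2.95349) = 1.00000 + 0.0521574 = 1.05216.
⟨E⟩ = Σ Eᵢ e^(−Eᵢ/kT) / Z = (0·1.00000 + 127·0.0521574) / 1.05216 = 6.296 meV.

6.296 meV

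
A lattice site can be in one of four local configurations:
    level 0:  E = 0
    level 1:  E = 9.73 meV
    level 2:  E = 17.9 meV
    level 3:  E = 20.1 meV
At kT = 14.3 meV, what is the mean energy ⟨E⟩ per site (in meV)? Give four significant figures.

Eᵢ/kT = 0, 0.680420, 1.25175, 1.40559.
Z = Σ e^(−Eᵢ/kT) = e^(−0) + e^(−0.680420) + e^(−1.25175) + e^(−1.40559) = 1.00000 + 0.506404 + 0.286004 + 0.245222 = 2.03763.
⟨E⟩ = Σ Eᵢ e^(−Eᵢ/kT) / Z = (0·1.00000 + 9.73·0.506404 + 17.9·0.286004 + 20.1·0.245222) / 2.03763 = 7.350 meV.

7.350 meV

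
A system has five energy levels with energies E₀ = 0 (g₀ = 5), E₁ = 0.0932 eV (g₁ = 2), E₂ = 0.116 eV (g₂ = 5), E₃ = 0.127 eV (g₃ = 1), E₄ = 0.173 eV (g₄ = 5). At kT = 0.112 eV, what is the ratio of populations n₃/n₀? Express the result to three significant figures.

n₃/n₀ = (g₃/g₀) exp[−(E₃−E₀)/kT] = (1/5) × exp(−(0.127 eV)/(0.112 eV)) = (1/5) × exp(-1.1339) = 0.0644.

0.0644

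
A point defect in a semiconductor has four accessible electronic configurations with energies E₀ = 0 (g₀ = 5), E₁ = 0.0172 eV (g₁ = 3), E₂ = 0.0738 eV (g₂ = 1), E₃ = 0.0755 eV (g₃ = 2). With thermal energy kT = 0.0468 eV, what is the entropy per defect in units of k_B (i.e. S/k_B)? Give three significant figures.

Eᵢ/kT = 0, 0.36752, 1.5769, 1.6132.
Z = Σ gᵢe^(−Eᵢ/kT) = 5·e^(−0) + 3·e^(−0.36752) + 1·e^(−1.5769) + 2·e^(−1.6132) = 5.0000 + 2.0773 + 0.20661 + 0.39850 = 7.6824.
⟨E⟩ = Σ EᵢPᵢ = 0.010552 eV.
S/k_B = ln Z + ⟨E⟩/kT = ln(7.6824) + 0.010552/0.0468 = 2.0389 + 0.22547 = 2.26.

2.26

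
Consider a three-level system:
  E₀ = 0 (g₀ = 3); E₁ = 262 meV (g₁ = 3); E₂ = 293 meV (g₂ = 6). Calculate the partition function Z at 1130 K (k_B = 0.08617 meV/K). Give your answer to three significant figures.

Z = 3.50

k_BT = 0.08617 × 1130 K = 97.372 meV.
Eᵢ/kT = 0, 2.6907, 3.0091.
Z = Σ gᵢe^(−Eᵢ/kT) = 3·e^(−0) + 3·e^(−2.6907) + 6·e^(−3.0091) = 3.0000 + 0.20350 + 0.29602 = 3.4995.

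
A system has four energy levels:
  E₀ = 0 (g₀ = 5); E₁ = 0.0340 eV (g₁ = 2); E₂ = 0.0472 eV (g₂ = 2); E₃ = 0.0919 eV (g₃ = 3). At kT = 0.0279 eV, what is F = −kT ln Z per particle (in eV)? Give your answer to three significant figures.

-0.0503 eV

Eᵢ/kT = 0, 1.2186, 1.6918, 3.2939.
Z = Σ gᵢe^(−Eᵢ/kT) = 5·e^(−0) + 2·e^(−1.2186) + 2·e^(−1.6918) + 3·e^(−3.2939) = 5.0000 + 0.59129 + 0.36838 + 0.11133 = 6.0710.
F = −kT ln Z = −0.0279 × ln(6.0710) = −0.0279 × 1.8035 = -0.0503 eV.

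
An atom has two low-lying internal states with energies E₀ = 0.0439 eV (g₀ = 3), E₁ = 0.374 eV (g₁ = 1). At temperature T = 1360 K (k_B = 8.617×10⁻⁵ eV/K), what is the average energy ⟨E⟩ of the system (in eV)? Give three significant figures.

k_BT = 8.617×10⁻⁵ × 1360 K = 0.11719 eV.
Eᵢ/kT = 0.37461, 3.1914.
Z = Σ gᵢe^(−Eᵢ/kT) = 3·e^(−0.37461) + 1·e^(−3.1914) = 2.0627 + 0.041114 = 2.1038.
⟨E⟩ = Σ Eᵢ gᵢe^(−Eᵢ/kT) / Z = (0.0439·2.0627 + 0.374·0.041114) / 2.1038 = 0.0504 eV.

0.0504 eV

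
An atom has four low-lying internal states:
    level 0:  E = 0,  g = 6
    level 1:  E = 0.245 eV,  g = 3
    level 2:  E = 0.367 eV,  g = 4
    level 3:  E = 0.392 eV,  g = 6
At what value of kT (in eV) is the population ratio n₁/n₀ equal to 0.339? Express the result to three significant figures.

n₁/n₀ = (g₁/g₀) exp[−(E₁−E₀)/kT] = 0.339.
⇒ (E₁−E₀)/kT = ln((3/6)/0.339) = ln(1.4749) = 0.38859.
kT = 0.245 eV / 0.38859 = 0.630 eV.

0.630 eV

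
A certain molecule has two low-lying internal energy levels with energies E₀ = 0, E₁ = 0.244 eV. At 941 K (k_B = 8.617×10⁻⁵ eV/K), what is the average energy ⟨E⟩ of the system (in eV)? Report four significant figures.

0.01147 eV

k_BT = 8.617×10⁻⁵ × 941 K = 0.0810860 eV.
Eᵢ/kT = 0, 3.00915.
Z = Σ e^(−Eᵢ/kT) = e^(−0) + e^(−3.00915) = 1.00000 + 0.0493336 = 1.04933.
⟨E⟩ = Σ Eᵢ e^(−Eᵢ/kT) / Z = (0·1.00000 + 0.244·0.0493336) / 1.04933 = 0.01147 eV.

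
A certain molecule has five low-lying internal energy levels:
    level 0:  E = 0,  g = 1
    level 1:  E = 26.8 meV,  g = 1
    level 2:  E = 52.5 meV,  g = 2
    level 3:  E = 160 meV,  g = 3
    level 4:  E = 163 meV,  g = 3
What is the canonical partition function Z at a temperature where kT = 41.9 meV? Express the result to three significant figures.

Z = 2.23

Eᵢ/kT = 0, 0.63962, 1.2530, 3.8186, 3.8902.
Z = Σ gᵢe^(−Eᵢ/kT) = 1·e^(−0) + 1·e^(−0.63962) + 2·e^(−1.2530) + 3·e^(−3.8186) + 3·e^(−3.8902) = 1.0000 + 0.52749 + 0.57129 + 0.065876 + 0.061324 = 2.2260.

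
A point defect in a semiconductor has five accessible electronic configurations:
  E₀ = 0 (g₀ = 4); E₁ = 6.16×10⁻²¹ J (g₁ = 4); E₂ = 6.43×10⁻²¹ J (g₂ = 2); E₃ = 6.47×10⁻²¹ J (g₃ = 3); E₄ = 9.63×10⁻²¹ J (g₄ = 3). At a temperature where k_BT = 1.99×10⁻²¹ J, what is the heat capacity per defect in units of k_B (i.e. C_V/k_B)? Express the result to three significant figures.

Eᵢ/kT = 0, 3.0955, 3.2312, 3.2513, 4.8392.
Z = Σ gᵢe^(−Eᵢ/kT) = 4·e^(−0) + 4·e^(−3.0955) + 2·e^(−3.2312) + 3·e^(−3.2513) + 3·e^(−4.8392) = 4.0000 + 0.18101 + 0.079020 + 0.11617 + 0.023740 = 4.3999.
⟨E⟩ = 0.59169, ⟨E²⟩ = 3.9092.
C_V/k_B = (⟨E²⟩ − ⟨E⟩²)/(kT)² = (3.9092 − 0.35010)/3.9601 = 0.899.

0.899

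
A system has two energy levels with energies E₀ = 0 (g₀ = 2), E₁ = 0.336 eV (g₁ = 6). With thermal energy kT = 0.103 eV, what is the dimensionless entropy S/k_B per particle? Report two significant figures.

1.1

Eᵢ/kT = 0, 3.262.
Z = Σ gᵢe^(−Eᵢ/kT) = 2·e^(−0) + 6·e^(−3.262) = 2.000 + 0.2299 = 2.230.
⟨E⟩ = Σ EᵢPᵢ = 0.03464 eV.
S/k_B = ln Z + ⟨E⟩/kT = ln(2.230) + 0.03464/0.103 = 0.8020 + 0.3363 = 1.1.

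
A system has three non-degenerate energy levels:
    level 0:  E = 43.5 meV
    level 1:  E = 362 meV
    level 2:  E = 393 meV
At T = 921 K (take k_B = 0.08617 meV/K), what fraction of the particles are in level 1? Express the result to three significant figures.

0.0175

k_BT = 0.08617 × 921 K = 79.363 meV.
Eᵢ/kT = 0.54811, 4.5613, 4.9519.
Z = Σ e^(−Eᵢ/kT) = e^(−0.54811) + e^(−4.5613) + e^(−4.9519) = 0.57804 + 0.010448 + 0.0070700 = 0.59556.
P₁ = e^(−E₁/kT) / Z = 0.010448/0.59556 = 0.0175.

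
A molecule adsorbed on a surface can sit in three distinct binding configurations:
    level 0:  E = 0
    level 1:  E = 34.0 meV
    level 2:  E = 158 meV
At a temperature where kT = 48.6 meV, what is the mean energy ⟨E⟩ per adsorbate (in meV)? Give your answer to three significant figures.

15.0 meV

Eᵢ/kT = 0, 0.69959, 3.2510.
Z = Σ e^(−Eᵢ/kT) = e^(−0) + e^(−0.69959) + e^(−3.2510) = 1.0000 + 0.49679 + 0.038735 = 1.5355.
⟨E⟩ = Σ Eᵢ e^(−Eᵢ/kT) / Z = (0·1.0000 + 34.0·0.49679 + 158·0.038735) / 1.5355 = 15.0 meV.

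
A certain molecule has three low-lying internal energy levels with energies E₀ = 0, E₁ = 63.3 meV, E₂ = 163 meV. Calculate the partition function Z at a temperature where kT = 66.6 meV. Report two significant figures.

Eᵢ/kT = 0, 0.9505, 2.447.
Z = Σ e^(−Eᵢ/kT) = e^(−0) + e^(−0.9505) + e^(−2.447) = 1.000 + 0.3865 + 0.08655 = 1.473.

Z = 1.5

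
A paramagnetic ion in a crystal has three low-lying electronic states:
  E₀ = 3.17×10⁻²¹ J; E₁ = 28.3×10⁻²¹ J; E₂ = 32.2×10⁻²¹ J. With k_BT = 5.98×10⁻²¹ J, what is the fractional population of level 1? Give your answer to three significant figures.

Eᵢ/kT = 0.53010, 4.7324, 5.3846.
Z = Σ e^(−Eᵢ/kT) = e^(−0.53010) + e^(−4.7324) + e^(−5.3846) = 0.58855 + 0.0088053 + 0.0045867 = 0.60194.
P₁ = e^(−E₁/kT) / Z = 0.0088053/0.60194 = 0.0146.

0.0146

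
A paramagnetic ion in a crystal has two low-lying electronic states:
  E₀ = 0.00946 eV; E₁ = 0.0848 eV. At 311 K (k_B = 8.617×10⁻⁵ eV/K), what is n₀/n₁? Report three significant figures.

k_BT = 8.617×10⁻⁵ × 311 K = 0.026799 eV.
n₀/n₁ = exp[−(E₀−E₁)/kT] = exp(−(-0.07534 eV)/(0.026799 eV)) = exp(2.8113) = 16.6.

16.6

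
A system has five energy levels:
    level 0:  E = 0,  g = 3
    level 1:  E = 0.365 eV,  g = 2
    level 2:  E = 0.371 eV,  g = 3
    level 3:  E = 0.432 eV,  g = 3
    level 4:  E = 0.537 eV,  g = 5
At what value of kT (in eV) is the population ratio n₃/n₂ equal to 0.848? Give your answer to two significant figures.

n₃/n₂ = (g₃/g₂) exp[−(E₃−E₂)/kT] = 0.848.
⇒ (E₃−E₂)/kT = ln((3/3)/0.848) = ln(1.179) = 0.1647.
kT = 0.061 eV / 0.1647 = 0.37 eV.

0.37 eV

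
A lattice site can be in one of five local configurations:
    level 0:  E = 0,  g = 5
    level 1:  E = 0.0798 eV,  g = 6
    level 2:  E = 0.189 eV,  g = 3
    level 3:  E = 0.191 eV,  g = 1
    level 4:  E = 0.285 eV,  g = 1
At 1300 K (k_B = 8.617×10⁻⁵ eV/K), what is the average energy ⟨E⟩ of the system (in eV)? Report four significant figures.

k_BT = 8.617×10⁻⁵ × 1300 K = 0.112021 eV.
Eᵢ/kT = 0, 0.712366, 1.68718, 1.70504, 2.54417.
Z = Σ gᵢe^(−Eᵢ/kT) = 5·e^(−0) + 6·e^(−0.712366) + 3·e^(−1.68718) + 1·e^(−1.70504) + 1·e^(−2.54417) = 5.00000 + 2.94289 + 0.555122 + 0.181765 + 0.0785382 = 8.75832.
⟨E⟩ = Σ Eᵢ gᵢe^(−Eᵢ/kT) / Z = (0·5.00000 + 0.0798·2.94289 + 0.189·0.555122 + 0.191·0.181765 + 0.285·0.0785382) / 8.75832 = 0.04531 eV.

0.04531 eV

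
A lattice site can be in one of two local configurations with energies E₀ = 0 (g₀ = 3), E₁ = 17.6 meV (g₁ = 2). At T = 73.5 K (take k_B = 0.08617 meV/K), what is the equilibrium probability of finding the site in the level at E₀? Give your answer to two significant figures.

k_BT = 0.08617 × 73.5 K = 6.333 meV.
Eᵢ/kT = 0, 2.779.
Z = Σ gᵢe^(−Eᵢ/kT) = 3·e^(−0) + 2·e^(−2.779) = 3.000 + 0.1242 = 3.124.
P₀ = g₀ e^(−E₀/kT) / Z = 3.000/3.124 = 0.96.

0.96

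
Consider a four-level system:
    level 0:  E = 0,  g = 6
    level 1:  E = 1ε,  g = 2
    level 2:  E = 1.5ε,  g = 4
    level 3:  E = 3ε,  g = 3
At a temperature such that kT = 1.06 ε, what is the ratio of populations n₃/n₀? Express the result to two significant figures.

n₃/n₀ = (g₃/g₀) exp[−(E₃−E₀)/kT] = (3/6) × exp(−(3ε)/(1.06ε)) = (3/6) × exp(-2.830) = 0.030.

0.030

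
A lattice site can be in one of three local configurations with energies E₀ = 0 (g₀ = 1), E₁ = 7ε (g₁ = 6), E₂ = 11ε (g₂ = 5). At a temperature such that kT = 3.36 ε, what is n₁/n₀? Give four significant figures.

0.7471

n₁/n₀ = (g₁/g₀) exp[−(E₁−E₀)/kT] = (6/1) × exp(−(7ε)/(3.36ε)) = (6/1) × exp(-2.08333) = 0.7471.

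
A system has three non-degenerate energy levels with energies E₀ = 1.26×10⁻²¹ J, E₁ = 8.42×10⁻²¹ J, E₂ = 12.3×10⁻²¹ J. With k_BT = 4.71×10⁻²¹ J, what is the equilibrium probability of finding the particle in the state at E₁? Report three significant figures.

0.166

Eᵢ/kT = 0.26752, 1.7877, 2.6115.
Z = Σ e^(−Eᵢ/kT) = e^(−0.26752) + e^(−1.7877) + e^(−2.6115) = 0.76528 + 0.16734 + 0.073424 = 1.0060.
P₁ = e^(−E₁/kT) / Z = 0.16734/1.0060 = 0.166.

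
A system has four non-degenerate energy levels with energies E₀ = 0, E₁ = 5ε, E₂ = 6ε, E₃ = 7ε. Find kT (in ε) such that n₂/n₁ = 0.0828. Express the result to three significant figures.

n₂/n₁ = exp[−(E₂−E₁)/kT] = 0.0828.
⇒ (E₂−E₁)/kT = ln(1/0.0828) = ln(12.077) = 2.4913.
kT = 1ε / 2.4913 = 0.401 ε.

0.401 ε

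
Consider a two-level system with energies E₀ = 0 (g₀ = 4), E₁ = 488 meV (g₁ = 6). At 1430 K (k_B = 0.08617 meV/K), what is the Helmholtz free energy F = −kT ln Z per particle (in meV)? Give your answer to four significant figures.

-174.3 meV

k_BT = 0.08617 × 1430 K = 123.223 meV.
Eᵢ/kT = 0, 3.96030.
Z = Σ gᵢe^(−Eᵢ/kT) = 4·e^(−0) + 6·e^(−3.96030) = 4.00000 + 0.114344 = 4.11434.
F = −kT ln Z = −123.223 × ln(4.11434) = −123.223 × 1.41448 = -174.3 meV.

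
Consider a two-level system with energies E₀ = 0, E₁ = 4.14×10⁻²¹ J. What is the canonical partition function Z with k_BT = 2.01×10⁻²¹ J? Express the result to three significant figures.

Eᵢ/kT = 0, 2.0597.
Z = Σ e^(−Eᵢ/kT) = e^(−0) + e^(−2.0597) = 1.0000 + 0.12749 = 1.1275.

Z = 1.13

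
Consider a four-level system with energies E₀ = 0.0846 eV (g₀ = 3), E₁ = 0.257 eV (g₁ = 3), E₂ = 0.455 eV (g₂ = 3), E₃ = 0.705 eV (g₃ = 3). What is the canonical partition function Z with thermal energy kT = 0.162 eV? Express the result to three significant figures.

Z = 2.61

Eᵢ/kT = 0.52222, 1.5864, 2.8086, 4.3519.
Z = Σ gᵢe^(−Eᵢ/kT) = 3·e^(−0.52222) + 3·e^(−1.5864) + 3·e^(−2.8086) + 3·e^(−4.3519) = 1.7796 + 0.61398 + 0.18087 + 0.038647 = 2.6131.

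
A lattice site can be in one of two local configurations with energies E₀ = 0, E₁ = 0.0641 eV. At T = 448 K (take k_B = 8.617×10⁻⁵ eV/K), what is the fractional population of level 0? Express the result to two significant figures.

0.84

k_BT = 8.617×10⁻⁵ × 448 K = 0.03860 eV.
Eᵢ/kT = 0, 1.661.
Z = Σ e^(−Eᵢ/kT) = e^(−0) + e^(−1.661) = 1.000 + 0.1899 = 1.190.
P₀ = e^(−E₀/kT) / Z = 1.000/1.190 = 0.84.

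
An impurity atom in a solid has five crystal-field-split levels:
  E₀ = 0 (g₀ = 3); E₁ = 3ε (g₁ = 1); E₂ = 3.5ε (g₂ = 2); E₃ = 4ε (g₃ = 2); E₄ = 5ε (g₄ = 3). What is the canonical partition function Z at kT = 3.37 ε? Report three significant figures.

Eᵢ/kT = 0, 0.89021, 1.0386, 1.1869, 1.4837.
Z = Σ gᵢe^(−Eᵢ/kT) = 3·e^(−0) + 1·e^(−0.89021) + 2·e^(−1.0386) + 2·e^(−1.1869) + 3·e^(−1.4837) = 3.0000 + 0.41057 + 0.70790 + 0.61033 + 0.68039 = 5.4092.

Z = 5.41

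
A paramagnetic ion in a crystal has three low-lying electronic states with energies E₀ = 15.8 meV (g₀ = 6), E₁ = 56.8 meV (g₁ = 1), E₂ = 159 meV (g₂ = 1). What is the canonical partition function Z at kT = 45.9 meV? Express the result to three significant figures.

Eᵢ/kT = 0.34423, 1.2375, 3.4641.
Z = Σ gᵢe^(−Eᵢ/kT) = 6·e^(−0.34423) + 1·e^(−1.2375) + 1·e^(−3.4641) = 4.2526 + 0.29011 + 0.031301 = 4.5740.

Z = 4.57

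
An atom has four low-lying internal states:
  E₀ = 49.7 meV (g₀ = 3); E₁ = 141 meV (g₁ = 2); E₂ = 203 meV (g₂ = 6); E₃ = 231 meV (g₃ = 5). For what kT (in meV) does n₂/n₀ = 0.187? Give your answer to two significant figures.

65 meV

n₂/n₀ = (g₂/g₀) exp[−(E₂−E₀)/kT] = 0.187.
⇒ (E₂−E₀)/kT = ln((6/3)/0.187) = ln(10.70) = 2.370.
kT = 153.3 meV / 2.370 = 65 meV.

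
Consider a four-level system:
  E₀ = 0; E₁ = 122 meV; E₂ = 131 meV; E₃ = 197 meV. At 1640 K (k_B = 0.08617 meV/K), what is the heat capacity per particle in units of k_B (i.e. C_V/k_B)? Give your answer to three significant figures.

0.278

k_BT = 0.08617 × 1640 K = 141.32 meV.
Eᵢ/kT = 0, 0.86329, 0.92697, 1.3940.
Z = Σ e^(−Eᵢ/kT) = e^(−0) + e^(−0.86329) + e^(−0.92697) + e^(−1.3940) = 1.0000 + 0.42177 + 0.39575 + 0.24808 = 2.0656.
⟨E⟩ = 73.669 meV, ⟨E²⟩ = 10988 meV².
C_V/k_B = (⟨E²⟩ − ⟨E⟩²)/(kT)² = (10988 − 5427.1)/19971 = 0.278.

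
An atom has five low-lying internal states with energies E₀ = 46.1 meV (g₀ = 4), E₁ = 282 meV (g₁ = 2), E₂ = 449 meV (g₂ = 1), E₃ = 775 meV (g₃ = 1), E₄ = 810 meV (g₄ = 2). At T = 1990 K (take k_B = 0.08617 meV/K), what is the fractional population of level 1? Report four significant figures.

0.1089

k_BT = 0.08617 × 1990 K = 171.478 meV.
Eᵢ/kT = 0.268839, 1.64453, 2.61841, 4.51953, 4.72364.
Z = Σ gᵢe^(−Eᵢ/kT) = 4·e^(−0.268839) + 2·e^(−1.64453) + 1·e^(−2.61841) + 1·e^(−4.51953) + 2·e^(−4.72364) = 3.05707 + 0.386207 + 0.0729187 + 0.0108941 + 0.0177656 = 3.54486.
P₁ = g₁ e^(−E₁/kT) / Z = 0.386207/3.54486 = 0.1089.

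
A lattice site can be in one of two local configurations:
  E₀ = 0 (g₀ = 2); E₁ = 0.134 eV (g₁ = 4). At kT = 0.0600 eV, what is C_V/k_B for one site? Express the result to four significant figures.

0.7250

Eᵢ/kT = 0, 2.23333.
Z = Σ gᵢe^(−Eᵢ/kT) = 2·e^(−0) + 4·e^(−2.23333) = 2.00000 + 0.428684 = 2.42868.
⟨E⟩ = 0.0236522 eV, ⟨E²⟩ = 0.00316940 eV².
C_V/k_B = (⟨E²⟩ − ⟨E⟩²)/(kT)² = (0.00316940 − 0.000559427)/0.00360000 = 0.7250.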